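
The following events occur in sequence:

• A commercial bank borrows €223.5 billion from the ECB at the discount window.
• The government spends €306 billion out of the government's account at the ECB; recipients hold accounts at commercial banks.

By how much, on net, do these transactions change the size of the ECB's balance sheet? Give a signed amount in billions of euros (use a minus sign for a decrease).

ECB balance sheet:
  Assets:      Loans to banks +€223.5B
  Liabilities: Bank reserves +€529.5B, Government deposits −€306B
Commercial banking system:
  Assets:      Reserves at CB +€529.5B
  Liabilities: Checkable deposits +€306B, Borrowings from CB +€223.5B
Change in total ECB assets = +€223.5 billion.

+€223.5 billion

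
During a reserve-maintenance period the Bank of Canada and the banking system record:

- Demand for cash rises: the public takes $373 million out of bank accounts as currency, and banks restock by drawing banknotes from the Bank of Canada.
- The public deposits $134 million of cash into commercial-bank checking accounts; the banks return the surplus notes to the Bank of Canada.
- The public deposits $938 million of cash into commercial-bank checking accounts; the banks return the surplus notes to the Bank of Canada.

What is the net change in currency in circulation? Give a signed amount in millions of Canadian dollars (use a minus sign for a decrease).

Currency withdrawal $373 million: notes leave the central bank → +$373M.
Currency deposit $134 million: notes return to the central bank → −$134M.
Currency deposit $938 million: notes return to the central bank → −$938M.
Net: 373 − 134 − 938 = -$699 million.

-$699 million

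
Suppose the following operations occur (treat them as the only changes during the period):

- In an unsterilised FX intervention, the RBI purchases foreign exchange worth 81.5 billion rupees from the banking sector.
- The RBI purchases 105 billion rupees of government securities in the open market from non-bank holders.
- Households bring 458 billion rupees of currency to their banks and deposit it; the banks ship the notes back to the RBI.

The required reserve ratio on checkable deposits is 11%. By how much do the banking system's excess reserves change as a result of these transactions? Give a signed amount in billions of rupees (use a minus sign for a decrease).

+582.57 billion

FX purchase 81.5 billion rupees: reserves +81.5B, deposits 0.
Asset purchase (from non-banks) 105 billion rupees: reserves +105B, deposits +105B.
Currency deposit 458 billion rupees: reserves +458B, deposits +458B.
Totals: Δreserves = +644.5B, Δdeposits = +563B.
Δrequired reserves = 11% × +563B = +61.93B.
Δexcess reserves = Δreserves − Δrequired = +644.5B − (+61.93B) = +582.57 billion.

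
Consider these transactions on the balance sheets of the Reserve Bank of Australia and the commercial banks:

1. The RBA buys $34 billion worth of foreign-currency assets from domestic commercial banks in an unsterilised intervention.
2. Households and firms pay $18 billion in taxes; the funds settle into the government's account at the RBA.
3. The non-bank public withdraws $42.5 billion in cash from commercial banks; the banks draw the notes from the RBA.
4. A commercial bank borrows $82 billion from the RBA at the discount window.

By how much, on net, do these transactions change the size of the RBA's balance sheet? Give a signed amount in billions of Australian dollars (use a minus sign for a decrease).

RBA balance sheet:
  Assets:      Loans to banks +$82B, Foreign assets +$34B
  Liabilities: Bank reserves +$55.5B, Currency in circulation +$42.5B, Government deposits +$18B
Commercial banking system:
  Assets:      Reserves at CB +$55.5B, Foreign assets −$34B
  Liabilities: Checkable deposits −$60.5B, Borrowings from CB +$82B
Change in total RBA assets = +$116 billion.

+$116 billion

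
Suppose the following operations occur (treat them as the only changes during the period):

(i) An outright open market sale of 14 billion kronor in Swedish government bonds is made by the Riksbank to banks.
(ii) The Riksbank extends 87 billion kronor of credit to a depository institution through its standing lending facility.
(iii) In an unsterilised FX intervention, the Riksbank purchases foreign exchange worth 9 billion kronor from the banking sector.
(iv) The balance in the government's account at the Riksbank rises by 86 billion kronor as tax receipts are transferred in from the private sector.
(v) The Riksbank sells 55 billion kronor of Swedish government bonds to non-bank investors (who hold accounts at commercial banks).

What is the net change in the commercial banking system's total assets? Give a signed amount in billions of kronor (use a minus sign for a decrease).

-54 billion

Riksbank balance sheet:
  Assets:      Securities −69B, Loans to banks +87B, Foreign assets +9B
  Liabilities: Bank reserves −59B, Government deposits +86B
Commercial banking system:
  Assets:      Reserves at CB −59B, Securities +14B, Foreign assets −9B
  Liabilities: Checkable deposits −141B, Borrowings from CB +87B
Change in total bank assets = -54 billion.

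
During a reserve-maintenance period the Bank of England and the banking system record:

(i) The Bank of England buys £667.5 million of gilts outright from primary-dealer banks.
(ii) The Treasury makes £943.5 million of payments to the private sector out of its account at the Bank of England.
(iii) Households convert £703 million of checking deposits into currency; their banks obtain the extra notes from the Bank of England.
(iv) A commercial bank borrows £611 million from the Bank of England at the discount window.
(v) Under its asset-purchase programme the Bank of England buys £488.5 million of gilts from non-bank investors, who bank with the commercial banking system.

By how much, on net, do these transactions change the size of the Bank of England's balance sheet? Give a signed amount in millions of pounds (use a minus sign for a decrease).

OMO purchase (from banks) £667.5 million: a Bank of England asset is acquired → +£667.5M.
Government spending £943.5 million: only the composition of liabilities changes → 0.
Currency withdrawal £703 million: only the composition of liabilities changes → 0.
Discount-window loan £611 million: a Bank of England asset is acquired → +£611M.
Asset purchase (from non-banks) £488.5 million: a Bank of England asset is acquired → +£488.5M.
Net: 667.5 + 0 + 0 + 611 + 488.5 = +£1767 million.

+£1767 million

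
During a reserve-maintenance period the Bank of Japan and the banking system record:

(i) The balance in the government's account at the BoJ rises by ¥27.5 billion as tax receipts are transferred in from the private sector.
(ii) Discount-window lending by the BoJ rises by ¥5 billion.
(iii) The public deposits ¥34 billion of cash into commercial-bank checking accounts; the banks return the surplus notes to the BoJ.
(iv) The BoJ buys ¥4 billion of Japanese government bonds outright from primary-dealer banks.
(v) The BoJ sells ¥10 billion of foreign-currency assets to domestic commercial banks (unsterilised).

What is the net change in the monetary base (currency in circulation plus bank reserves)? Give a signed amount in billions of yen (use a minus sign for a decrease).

Government account inflow ¥27.5 billion: reserves shift to a non-base liability → −¥27.5B.
Discount-window loan ¥5 billion: BoJ balance sheet expands → +¥5B.
Currency deposit ¥34 billion: just a shift between currency and reserves — both are base money → 0.
OMO purchase (from banks) ¥4 billion: BoJ balance sheet expands → +¥4B.
FX sale ¥10 billion: BoJ balance sheet contracts → −¥10B.
Net: −27.5 + 5 + 0 + 4 − 10 = -¥28.5 billion.

-¥28.5 billion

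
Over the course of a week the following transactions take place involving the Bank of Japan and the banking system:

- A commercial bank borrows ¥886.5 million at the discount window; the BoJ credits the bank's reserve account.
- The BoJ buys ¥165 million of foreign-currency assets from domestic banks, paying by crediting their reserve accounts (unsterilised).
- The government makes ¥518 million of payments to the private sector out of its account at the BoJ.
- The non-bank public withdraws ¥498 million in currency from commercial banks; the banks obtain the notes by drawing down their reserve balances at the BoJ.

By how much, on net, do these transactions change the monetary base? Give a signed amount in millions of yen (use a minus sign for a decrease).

+¥1569.5 million

Discount-window loan ¥886.5 million: BoJ balance sheet expands → +¥886.5M.
FX purchase ¥165 million: BoJ balance sheet expands → +¥165M.
Government spending ¥518 million: a non-base liability converts back to reserves → +¥518M.
Currency withdrawal ¥498 million: just a shift between currency and reserves — both are base money → 0.
Net: 886.5 + 165 + 518 + 0 = +¥1569.5 million.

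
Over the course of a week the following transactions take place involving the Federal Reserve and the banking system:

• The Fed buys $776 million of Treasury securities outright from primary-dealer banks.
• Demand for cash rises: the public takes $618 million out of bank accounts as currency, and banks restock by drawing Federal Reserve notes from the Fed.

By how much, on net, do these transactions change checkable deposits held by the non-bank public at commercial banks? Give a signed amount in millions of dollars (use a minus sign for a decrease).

OMO purchase (from banks) $776 million: the counterparty is a bank, so public deposits are unchanged → 0.
Currency withdrawal $618 million: non-bank counterparties' bank balances fall → −$618M.
Net: 0 − 618 = -$618 million.

-$618 million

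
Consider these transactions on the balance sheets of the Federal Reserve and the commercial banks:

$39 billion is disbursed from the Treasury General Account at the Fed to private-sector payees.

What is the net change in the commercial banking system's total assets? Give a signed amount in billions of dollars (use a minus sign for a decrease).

Fed balance sheet:
  Assets:      no change
  Liabilities: Bank reserves +$39B, Government deposits −$39B
Commercial banking system:
  Assets:      Reserves at CB +$39B
  Liabilities: Checkable deposits +$39B
Change in total bank assets = +$39 billion.

+$39 billion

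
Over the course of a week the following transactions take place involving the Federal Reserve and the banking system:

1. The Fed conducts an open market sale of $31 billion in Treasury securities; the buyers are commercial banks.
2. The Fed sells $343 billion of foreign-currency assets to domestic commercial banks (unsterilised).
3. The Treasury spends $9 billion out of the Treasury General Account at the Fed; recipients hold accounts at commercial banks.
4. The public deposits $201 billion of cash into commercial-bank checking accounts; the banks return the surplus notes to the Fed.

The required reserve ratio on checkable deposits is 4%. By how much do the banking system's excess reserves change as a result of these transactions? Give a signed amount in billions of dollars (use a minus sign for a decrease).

OMO sale (to banks) $31 billion: reserves −$31B, deposits 0.
FX sale $343 billion: reserves −$343B, deposits 0.
Government spending $9 billion: reserves +$9B, deposits +$9B.
Currency deposit $201 billion: reserves +$201B, deposits +$201B.
Totals: Δreserves = −$164B, Δdeposits = +$210B.
Δrequired reserves = 4% × +$210B = +$8.4B.
Δexcess reserves = Δreserves − Δrequired = −$164B − (+$8.4B) = -$172.4 billion.

-$172.4 billion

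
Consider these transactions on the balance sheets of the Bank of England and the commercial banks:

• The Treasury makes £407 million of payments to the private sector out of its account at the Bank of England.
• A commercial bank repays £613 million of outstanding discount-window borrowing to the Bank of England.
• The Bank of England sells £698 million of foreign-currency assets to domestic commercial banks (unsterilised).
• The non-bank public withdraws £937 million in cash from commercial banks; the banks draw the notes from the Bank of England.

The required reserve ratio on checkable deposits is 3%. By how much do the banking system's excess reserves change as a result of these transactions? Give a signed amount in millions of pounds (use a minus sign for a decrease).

Government spending £407 million: reserves +£407M, deposits +£407M.
Discount-window repayment £613 million: reserves −£613M, deposits 0.
FX sale £698 million: reserves −£698M, deposits 0.
Currency withdrawal £937 million: reserves −£937M, deposits −£937M.
Totals: Δreserves = −£1841M, Δdeposits = −£530M.
Δrequired reserves = 3% × −£530M = −£15.9M.
Δexcess reserves = Δreserves − Δrequired = −£1841M − (−£15.9M) = -£1825.1 million.

-£1825.1 million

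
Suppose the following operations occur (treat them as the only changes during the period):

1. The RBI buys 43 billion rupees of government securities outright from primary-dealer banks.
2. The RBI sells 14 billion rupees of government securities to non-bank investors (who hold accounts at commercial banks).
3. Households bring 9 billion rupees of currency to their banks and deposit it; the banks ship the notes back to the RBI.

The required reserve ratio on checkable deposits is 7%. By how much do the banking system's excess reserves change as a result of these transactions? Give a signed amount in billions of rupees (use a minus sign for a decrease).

OMO purchase (from banks) 43 billion rupees: reserves +43B, deposits 0.
Asset sale (to non-banks) 14 billion rupees: reserves −14B, deposits −14B.
Currency deposit 9 billion rupees: reserves +9B, deposits +9B.
Totals: Δreserves = +38B, Δdeposits = −5B.
Δrequired reserves = 7% × −5B = −0.35B.
Δexcess reserves = Δreserves − Δrequired = +38B − (−0.35B) = +38.35 billion.

+38.35 billion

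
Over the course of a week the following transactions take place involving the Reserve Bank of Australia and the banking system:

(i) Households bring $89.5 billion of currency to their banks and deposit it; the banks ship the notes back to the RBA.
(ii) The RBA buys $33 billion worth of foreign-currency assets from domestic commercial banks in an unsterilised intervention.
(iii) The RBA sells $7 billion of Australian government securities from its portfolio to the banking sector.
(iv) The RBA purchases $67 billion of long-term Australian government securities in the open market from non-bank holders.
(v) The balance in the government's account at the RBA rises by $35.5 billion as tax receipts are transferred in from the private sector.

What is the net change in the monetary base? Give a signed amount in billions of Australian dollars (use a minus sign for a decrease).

+$57.5 billion

RBA balance sheet:
  Assets:      Securities +$60B, Foreign assets +$33B
  Liabilities: Bank reserves +$147B, Currency in circulation −$89.5B, Government deposits +$35.5B
Monetary base = currency + reserves: −$89.5B + (+$147B) = +$57.5 billion.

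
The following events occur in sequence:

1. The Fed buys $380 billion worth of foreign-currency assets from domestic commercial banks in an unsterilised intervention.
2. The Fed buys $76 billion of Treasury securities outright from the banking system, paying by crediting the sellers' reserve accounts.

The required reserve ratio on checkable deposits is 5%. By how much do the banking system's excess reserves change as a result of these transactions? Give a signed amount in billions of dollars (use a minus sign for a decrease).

FX purchase $380 billion: reserves +$380B, deposits 0.
OMO purchase (from banks) $76 billion: reserves +$76B, deposits 0.
Totals: Δreserves = +$456B, Δdeposits = 0.
Δrequired reserves = 5% × 0 = 0.
Δexcess reserves = Δreserves − Δrequired = +$456B − (0) = +$456 billion.

+$456 billion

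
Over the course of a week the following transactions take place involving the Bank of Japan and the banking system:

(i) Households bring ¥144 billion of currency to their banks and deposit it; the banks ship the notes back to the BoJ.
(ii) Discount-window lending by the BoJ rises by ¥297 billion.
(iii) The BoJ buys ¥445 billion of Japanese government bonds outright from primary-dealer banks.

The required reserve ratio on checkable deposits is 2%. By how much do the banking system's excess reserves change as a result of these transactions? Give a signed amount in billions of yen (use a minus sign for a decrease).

+¥883.12 billion

Currency deposit ¥144 billion: reserves +¥144B, deposits +¥144B.
Discount-window loan ¥297 billion: reserves +¥297B, deposits 0.
OMO purchase (from banks) ¥445 billion: reserves +¥445B, deposits 0.
Totals: Δreserves = +¥886B, Δdeposits = +¥144B.
Δrequired reserves = 2% × +¥144B = +¥2.88B.
Δexcess reserves = Δreserves − Δrequired = +¥886B − (+¥2.88B) = +¥883.12 billion.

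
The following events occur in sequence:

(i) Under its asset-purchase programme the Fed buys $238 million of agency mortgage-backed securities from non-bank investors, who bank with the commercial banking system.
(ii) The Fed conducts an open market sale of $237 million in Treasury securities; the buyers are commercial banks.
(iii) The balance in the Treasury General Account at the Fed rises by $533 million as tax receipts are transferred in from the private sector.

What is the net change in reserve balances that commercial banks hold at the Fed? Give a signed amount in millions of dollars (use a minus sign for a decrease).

-$532 million

Asset purchase (from non-banks) $238 million: the Fed pays by crediting reserve accounts → +$238M.
OMO sale (to banks) $237 million: the buying banks pay out of their reserve balances → −$237M.
Government account inflow $533 million: funds move from bank reserves into the government account → −$533M.
Net: 238 − 237 − 533 = -$532 million.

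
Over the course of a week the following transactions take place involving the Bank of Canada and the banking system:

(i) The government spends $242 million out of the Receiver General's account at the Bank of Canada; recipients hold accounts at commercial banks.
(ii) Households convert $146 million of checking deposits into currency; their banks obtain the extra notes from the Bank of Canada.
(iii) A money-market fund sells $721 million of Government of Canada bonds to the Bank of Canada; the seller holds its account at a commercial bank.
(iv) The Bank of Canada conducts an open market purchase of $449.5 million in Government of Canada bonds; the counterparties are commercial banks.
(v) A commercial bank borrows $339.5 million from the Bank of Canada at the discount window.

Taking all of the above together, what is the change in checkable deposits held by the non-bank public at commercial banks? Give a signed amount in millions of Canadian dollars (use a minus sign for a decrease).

Bank of Canada balance sheet:
  Assets:      Securities +$1170.5M, Loans to banks +$339.5M
  Liabilities: Bank reserves +$1606M, Currency in circulation +$146M, Government deposits −$242M
Commercial banking system:
  Assets:      Reserves at CB +$1606M, Securities −$449.5M
  Liabilities: Checkable deposits +$817M, Borrowings from CB +$339.5M
So the change in checkable deposits held by the non-bank public at commercial banks is +$817 million.

+$817 million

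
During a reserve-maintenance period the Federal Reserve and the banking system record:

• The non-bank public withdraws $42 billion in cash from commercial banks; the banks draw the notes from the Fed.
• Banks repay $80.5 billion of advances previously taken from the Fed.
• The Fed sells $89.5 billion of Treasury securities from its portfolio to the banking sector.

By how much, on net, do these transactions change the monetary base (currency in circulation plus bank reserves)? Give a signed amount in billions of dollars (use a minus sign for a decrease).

-$170 billion

Fed balance sheet:
  Assets:      Securities −$89.5B, Loans to banks −$80.5B
  Liabilities: Bank reserves −$212B, Currency in circulation +$42B
Commercial banking system:
  Assets:      Reserves at CB −$212B, Securities +$89.5B
  Liabilities: Checkable deposits −$42B, Borrowings from CB −$80.5B
Monetary base = currency + reserves: +$42B + (−$212B) = -$170 billion.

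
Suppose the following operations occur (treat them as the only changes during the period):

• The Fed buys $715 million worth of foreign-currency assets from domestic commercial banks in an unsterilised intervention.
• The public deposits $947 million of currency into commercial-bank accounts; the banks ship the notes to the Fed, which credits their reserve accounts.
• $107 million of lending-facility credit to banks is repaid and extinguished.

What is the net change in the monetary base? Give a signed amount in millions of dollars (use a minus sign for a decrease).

Fed balance sheet:
  Assets:      Loans to banks −$107M, Foreign assets +$715M
  Liabilities: Bank reserves +$1555M, Currency in circulation −$947M
Monetary base = currency + reserves: −$947M + (+$1555M) = +$608 million.

+$608 million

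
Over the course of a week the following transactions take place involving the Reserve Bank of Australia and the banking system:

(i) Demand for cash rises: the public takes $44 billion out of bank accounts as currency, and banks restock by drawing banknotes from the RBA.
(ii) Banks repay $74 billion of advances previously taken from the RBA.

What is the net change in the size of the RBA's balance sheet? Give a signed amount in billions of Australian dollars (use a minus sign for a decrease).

RBA balance sheet:
  Assets:      Loans to banks −$74B
  Liabilities: Bank reserves −$118B, Currency in circulation +$44B
Commercial banking system:
  Assets:      Reserves at CB −$118B
  Liabilities: Checkable deposits −$44B, Borrowings from CB −$74B
Change in total RBA assets = -$74 billion.

-$74 billion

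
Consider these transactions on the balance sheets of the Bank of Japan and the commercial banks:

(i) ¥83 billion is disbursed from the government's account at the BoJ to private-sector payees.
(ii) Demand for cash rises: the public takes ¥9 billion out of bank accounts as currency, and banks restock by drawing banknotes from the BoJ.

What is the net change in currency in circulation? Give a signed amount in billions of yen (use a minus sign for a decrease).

+¥9 billion

BoJ balance sheet:
  Assets:      no change
  Liabilities: Bank reserves +¥74B, Currency in circulation +¥9B, Government deposits −¥83B
So the change in currency in circulation is +¥9 billion.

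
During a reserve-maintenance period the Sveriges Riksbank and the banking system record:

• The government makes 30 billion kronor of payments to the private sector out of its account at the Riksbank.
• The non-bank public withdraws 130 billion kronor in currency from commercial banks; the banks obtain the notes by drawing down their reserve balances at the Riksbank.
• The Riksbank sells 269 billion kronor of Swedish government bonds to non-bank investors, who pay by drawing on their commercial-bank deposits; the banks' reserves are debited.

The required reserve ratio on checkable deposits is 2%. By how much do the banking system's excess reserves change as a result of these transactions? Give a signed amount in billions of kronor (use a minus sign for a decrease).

-361.62 billion

Government spending 30 billion kronor: reserves +30B, deposits +30B.
Currency withdrawal 130 billion kronor: reserves −130B, deposits −130B.
Asset sale (to non-banks) 269 billion kronor: reserves −269B, deposits −269B.
Totals: Δreserves = −369B, Δdeposits = −369B.
Δrequired reserves = 2% × −369B = −7.38B.
Δexcess reserves = Δreserves − Δrequired = −369B − (−7.38B) = -361.62 billion.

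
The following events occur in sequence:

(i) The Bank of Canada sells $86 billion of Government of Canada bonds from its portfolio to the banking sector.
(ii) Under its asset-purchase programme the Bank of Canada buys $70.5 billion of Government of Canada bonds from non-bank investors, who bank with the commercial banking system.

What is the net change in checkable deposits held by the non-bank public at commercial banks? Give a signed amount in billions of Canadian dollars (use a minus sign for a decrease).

+$70.5 billion

Bank of Canada balance sheet:
  Assets:      Securities −$15.5B
  Liabilities: Bank reserves −$15.5B
Commercial banking system:
  Assets:      Reserves at CB −$15.5B, Securities +$86B
  Liabilities: Checkable deposits +$70.5B
So the change in checkable deposits held by the non-bank public at commercial banks is +$70.5 billion.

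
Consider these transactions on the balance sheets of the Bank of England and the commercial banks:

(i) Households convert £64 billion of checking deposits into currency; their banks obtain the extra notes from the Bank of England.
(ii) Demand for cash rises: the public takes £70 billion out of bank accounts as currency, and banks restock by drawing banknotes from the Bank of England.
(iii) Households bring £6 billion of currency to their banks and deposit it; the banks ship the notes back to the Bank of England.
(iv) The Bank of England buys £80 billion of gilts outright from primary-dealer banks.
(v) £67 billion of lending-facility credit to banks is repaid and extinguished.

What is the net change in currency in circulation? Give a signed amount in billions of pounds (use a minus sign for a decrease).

Bank of England balance sheet:
  Assets:      Securities +£80B, Loans to banks −£67B
  Liabilities: Bank reserves −£115B, Currency in circulation +£128B
So the change in currency in circulation is +£128 billion.

+£128 billion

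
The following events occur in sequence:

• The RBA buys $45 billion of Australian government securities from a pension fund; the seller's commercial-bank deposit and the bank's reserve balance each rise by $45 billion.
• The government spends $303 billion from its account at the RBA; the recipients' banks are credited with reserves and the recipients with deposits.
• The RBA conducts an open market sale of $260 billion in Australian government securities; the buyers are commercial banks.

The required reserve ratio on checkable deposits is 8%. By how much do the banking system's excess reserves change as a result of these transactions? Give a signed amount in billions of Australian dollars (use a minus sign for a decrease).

Asset purchase (from non-banks) $45 billion: reserves +$45B, deposits +$45B.
Government spending $303 billion: reserves +$303B, deposits +$303B.
OMO sale (to banks) $260 billion: reserves −$260B, deposits 0.
Totals: Δreserves = +$88B, Δdeposits = +$348B.
Δrequired reserves = 8% × +$348B = +$27.84B.
Δexcess reserves = Δreserves − Δrequired = +$88B − (+$27.84B) = +$60.16 billion.

+$60.16 billion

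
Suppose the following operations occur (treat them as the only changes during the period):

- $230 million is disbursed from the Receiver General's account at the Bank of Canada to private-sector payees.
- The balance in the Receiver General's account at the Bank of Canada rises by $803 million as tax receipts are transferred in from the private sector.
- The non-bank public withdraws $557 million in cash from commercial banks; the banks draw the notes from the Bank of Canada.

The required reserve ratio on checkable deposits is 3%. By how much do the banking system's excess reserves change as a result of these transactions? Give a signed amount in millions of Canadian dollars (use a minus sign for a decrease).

Government spending $230 million: reserves +$230M, deposits +$230M.
Government account inflow $803 million: reserves −$803M, deposits −$803M.
Currency withdrawal $557 million: reserves −$557M, deposits −$557M.
Totals: Δreserves = −$1130M, Δdeposits = −$1130M.
Δrequired reserves = 3% × −$1130M = −$33.9M.
Δexcess reserves = Δreserves − Δrequired = −$1130M − (−$33.9M) = -$1096.1 million.

-$1096.1 million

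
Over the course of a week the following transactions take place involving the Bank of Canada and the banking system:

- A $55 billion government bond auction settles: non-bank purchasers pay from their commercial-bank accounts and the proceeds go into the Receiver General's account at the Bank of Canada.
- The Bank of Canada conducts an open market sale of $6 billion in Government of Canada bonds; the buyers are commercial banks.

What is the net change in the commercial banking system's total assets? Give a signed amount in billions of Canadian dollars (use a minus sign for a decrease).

-$55 billion

Government account inflow $55 billion: bank balance sheets shrink → −$55B.
OMO sale (to banks) $6 billion: just an asset swap on bank balance sheets → 0.
Net: −55 + 0 = -$55 billion.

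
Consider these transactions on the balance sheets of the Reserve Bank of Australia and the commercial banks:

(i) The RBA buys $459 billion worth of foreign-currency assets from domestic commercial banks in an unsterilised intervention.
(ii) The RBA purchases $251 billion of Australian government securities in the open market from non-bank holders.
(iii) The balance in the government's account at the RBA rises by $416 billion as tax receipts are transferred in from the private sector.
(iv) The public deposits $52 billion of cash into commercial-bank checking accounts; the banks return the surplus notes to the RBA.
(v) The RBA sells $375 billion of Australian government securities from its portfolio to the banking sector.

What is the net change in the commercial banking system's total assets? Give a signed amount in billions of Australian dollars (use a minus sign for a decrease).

-$113 billion

FX purchase $459 billion: just an asset swap on bank balance sheets → 0.
Asset purchase (from non-banks) $251 billion: bank balance sheets expand → +$251B.
Government account inflow $416 billion: bank balance sheets shrink → −$416B.
Currency deposit $52 billion: bank balance sheets expand → +$52B.
OMO sale (to banks) $375 billion: just an asset swap on bank balance sheets → 0.
Net: 0 + 251 − 416 + 52 + 0 = -$113 billion.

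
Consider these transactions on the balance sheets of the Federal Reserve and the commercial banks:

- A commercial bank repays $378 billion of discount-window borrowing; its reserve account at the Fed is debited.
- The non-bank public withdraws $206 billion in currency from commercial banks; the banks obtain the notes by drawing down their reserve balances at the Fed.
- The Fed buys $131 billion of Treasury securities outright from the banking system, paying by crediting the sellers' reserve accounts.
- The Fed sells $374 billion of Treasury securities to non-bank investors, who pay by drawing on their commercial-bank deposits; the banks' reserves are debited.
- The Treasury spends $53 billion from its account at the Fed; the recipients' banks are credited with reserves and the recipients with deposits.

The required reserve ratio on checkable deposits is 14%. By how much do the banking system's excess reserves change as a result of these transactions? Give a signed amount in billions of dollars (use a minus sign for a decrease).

Discount-window repayment $378 billion: reserves −$378B, deposits 0.
Currency withdrawal $206 billion: reserves −$206B, deposits −$206B.
OMO purchase (from banks) $131 billion: reserves +$131B, deposits 0.
Asset sale (to non-banks) $374 billion: reserves −$374B, deposits −$374B.
Government spending $53 billion: reserves +$53B, deposits +$53B.
Totals: Δreserves = −$774B, Δdeposits = −$527B.
Δrequired reserves = 14% × −$527B = −$73.78B.
Δexcess reserves = Δreserves − Δrequired = −$774B − (−$73.78B) = -$700.22 billion.

-$700.22 billion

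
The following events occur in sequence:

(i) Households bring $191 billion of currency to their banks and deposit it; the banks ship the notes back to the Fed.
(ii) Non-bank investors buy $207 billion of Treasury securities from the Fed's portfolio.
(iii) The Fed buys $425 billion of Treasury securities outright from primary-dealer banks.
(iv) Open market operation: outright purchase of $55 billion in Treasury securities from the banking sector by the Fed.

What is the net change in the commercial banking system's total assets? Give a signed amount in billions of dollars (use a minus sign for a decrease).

-$16 billion

Fed balance sheet:
  Assets:      Securities +$273B
  Liabilities: Bank reserves +$464B, Currency in circulation −$191B
Commercial banking system:
  Assets:      Reserves at CB +$464B, Securities −$480B
  Liabilities: Checkable deposits −$16B
Change in total bank assets = -$16 billion.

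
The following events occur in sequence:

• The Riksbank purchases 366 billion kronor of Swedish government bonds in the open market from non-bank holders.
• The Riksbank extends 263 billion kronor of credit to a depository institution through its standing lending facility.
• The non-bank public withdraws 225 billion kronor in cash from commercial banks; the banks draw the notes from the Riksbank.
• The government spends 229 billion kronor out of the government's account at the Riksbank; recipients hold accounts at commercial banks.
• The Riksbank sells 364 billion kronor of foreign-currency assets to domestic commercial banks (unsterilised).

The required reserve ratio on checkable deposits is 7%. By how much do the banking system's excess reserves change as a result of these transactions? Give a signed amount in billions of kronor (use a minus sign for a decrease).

Asset purchase (from non-banks) 366 billion kronor: reserves +366B, deposits +366B.
Discount-window loan 263 billion kronor: reserves +263B, deposits 0.
Currency withdrawal 225 billion kronor: reserves −225B, deposits −225B.
Government spending 229 billion kronor: reserves +229B, deposits +229B.
FX sale 364 billion kronor: reserves −364B, deposits 0.
Totals: Δreserves = +269B, Δdeposits = +370B.
Δrequired reserves = 7% × +370B = +25.9B.
Δexcess reserves = Δreserves − Δrequired = +269B − (+25.9B) = +243.1 billion.

+243.1 billion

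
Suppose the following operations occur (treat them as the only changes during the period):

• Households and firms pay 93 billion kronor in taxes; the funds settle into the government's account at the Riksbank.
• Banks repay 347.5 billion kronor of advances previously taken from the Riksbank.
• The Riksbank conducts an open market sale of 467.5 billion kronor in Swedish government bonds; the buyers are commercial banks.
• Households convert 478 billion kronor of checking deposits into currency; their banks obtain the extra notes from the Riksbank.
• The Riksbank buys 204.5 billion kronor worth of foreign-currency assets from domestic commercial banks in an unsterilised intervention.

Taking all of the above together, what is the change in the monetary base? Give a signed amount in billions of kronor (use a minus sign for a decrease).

-703.5 billion

Government account inflow 93 billion kronor: reserves shift to a non-base liability → −93B.
Discount-window repayment 347.5 billion kronor: Riksbank balance sheet contracts → −347.5B.
OMO sale (to banks) 467.5 billion kronor: Riksbank balance sheet contracts → −467.5B.
Currency withdrawal 478 billion kronor: just a shift between currency and reserves — both are base money → 0.
FX purchase 204.5 billion kronor: Riksbank balance sheet expands → +204.5B.
Net: −93 − 347.5 − 467.5 + 0 + 204.5 = -703.5 billion.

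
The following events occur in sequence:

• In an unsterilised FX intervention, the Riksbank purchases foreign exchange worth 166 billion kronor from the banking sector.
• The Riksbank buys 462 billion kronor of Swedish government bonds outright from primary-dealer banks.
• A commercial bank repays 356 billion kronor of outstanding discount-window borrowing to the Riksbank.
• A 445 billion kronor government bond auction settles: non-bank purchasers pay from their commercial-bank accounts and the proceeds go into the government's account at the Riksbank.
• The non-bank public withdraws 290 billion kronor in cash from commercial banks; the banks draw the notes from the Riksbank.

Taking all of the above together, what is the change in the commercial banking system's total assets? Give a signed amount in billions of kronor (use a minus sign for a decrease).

-1091 billion

Riksbank balance sheet:
  Assets:      Securities +462B, Loans to banks −356B, Foreign assets +166B
  Liabilities: Bank reserves −463B, Currency in circulation +290B, Government deposits +445B
Commercial banking system:
  Assets:      Reserves at CB −463B, Securities −462B, Foreign assets −166B
  Liabilities: Checkable deposits −735B, Borrowings from CB −356B
Change in total bank assets = -1091 billion.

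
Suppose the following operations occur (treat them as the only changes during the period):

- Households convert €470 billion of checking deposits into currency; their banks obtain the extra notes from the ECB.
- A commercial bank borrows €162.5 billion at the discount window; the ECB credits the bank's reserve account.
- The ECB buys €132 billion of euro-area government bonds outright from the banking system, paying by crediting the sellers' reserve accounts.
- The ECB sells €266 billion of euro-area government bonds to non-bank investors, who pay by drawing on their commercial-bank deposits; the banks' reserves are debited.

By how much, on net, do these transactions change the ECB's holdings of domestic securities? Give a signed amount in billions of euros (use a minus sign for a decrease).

Currency withdrawal €470 billion: the ECB's securities portfolio is untouched → 0.
Discount-window loan €162.5 billion: the ECB's securities portfolio is untouched → 0.
OMO purchase (from banks) €132 billion: securities added to the ECB's portfolio → +€132B.
Asset sale (to non-banks) €266 billion: securities removed from the ECB's portfolio → −€266B.
Net: 0 + 0 + 132 − 266 = -€134 billion.

-€134 billion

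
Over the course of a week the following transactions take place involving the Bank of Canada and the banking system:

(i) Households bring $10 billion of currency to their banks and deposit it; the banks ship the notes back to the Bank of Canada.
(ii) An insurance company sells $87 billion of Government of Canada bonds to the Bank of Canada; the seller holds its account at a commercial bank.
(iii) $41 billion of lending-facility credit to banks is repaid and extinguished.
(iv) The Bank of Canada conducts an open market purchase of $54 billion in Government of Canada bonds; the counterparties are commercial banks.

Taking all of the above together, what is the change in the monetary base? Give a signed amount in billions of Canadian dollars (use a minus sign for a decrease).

+$100 billion

Bank of Canada balance sheet:
  Assets:      Securities +$141B, Loans to banks −$41B
  Liabilities: Bank reserves +$110B, Currency in circulation −$10B
Monetary base = currency + reserves: −$10B + (+$110B) = +$100 billion.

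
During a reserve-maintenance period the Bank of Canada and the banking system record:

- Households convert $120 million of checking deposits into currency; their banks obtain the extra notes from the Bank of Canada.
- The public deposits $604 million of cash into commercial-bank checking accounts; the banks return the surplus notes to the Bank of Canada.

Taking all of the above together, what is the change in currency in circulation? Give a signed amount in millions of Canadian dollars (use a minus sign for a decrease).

Bank of Canada balance sheet:
  Assets:      no change
  Liabilities: Bank reserves +$484M, Currency in circulation −$484M
Commercial banking system:
  Assets:      Reserves at CB +$484M
  Liabilities: Checkable deposits +$484M
So the change in currency in circulation is -$484 million.

-$484 million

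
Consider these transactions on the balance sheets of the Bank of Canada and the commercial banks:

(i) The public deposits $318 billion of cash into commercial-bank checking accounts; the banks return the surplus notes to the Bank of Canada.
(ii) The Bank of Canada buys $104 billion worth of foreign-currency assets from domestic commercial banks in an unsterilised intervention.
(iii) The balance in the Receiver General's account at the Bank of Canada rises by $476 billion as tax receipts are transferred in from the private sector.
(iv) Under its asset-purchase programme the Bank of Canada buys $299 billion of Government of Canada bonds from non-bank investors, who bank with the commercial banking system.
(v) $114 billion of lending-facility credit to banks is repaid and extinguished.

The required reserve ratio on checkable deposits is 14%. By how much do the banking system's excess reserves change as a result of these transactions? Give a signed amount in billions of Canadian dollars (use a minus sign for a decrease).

+$111.26 billion

Currency deposit $318 billion: reserves +$318B, deposits +$318B.
FX purchase $104 billion: reserves +$104B, deposits 0.
Government account inflow $476 billion: reserves −$476B, deposits −$476B.
Asset purchase (from non-banks) $299 billion: reserves +$299B, deposits +$299B.
Discount-window repayment $114 billion: reserves −$114B, deposits 0.
Totals: Δreserves = +$131B, Δdeposits = +$141B.
Δrequired reserves = 14% × +$141B = +$19.74B.
Δexcess reserves = Δreserves − Δrequired = +$131B − (+$19.74B) = +$111.26 billion.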